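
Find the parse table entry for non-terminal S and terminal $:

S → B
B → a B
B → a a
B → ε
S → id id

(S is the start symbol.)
S → B

To find M[S, $], we find productions for S where $ is in the predict set (PREDICT(N → α) = (FIRST(α) \ {ε}) ∪ (FOLLOW(N) if α ⇒* ε)).

Relevant sets:
  FIRST(B) = { 'a', ε }
  FOLLOW(S) = { $ }

S → B: PREDICT = { $, 'a' }
  $ is in predict set, so this production goes in M[S, $]
S → id id: PREDICT = { 'id' }

M[S, $] = S → B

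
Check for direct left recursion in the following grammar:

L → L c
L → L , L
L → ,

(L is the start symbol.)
Direct left recursion occurs when N → N α for some non-terminal N (the right-hand side begins with the left-hand side itself).

L → L c: LEFT RECURSIVE (starts with L)
L → L , L: LEFT RECURSIVE (starts with L)
L → ,: starts with ','

The grammar has direct left recursion on: L.

Answer: Yes, L is left-recursive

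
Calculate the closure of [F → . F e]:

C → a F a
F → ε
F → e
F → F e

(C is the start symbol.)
{ [F → . F e], [F → . e], [F → .] }

Start with: [F → . F e]
  [F → . F e] has the dot before F: add [F → .], [F → . e]
No further items can be added.

CLOSURE = { [F → . F e], [F → . e], [F → .] }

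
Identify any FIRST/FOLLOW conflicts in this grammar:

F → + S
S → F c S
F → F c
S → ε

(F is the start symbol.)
A FIRST/FOLLOW conflict occurs when a non-terminal N has a nullable alternative N → β (β ⇒* ε) and another alternative N → α with FIRST(α) ∩ FOLLOW(N) ≠ ∅: on such a lookahead the parser cannot decide between expanding α and letting N vanish via β.

Nullable non-terminals: S.
FIRST sets used below: FIRST(F) = { '+' }

S: nullable alternative(s) S → ε; FOLLOW(S) = { $, 'c' }
  S → F c S: FIRST \ {ε} = { '+' } — disjoint from FOLLOW(S)
  S → ε: FIRST \ {ε} = { } — this is the only nullable alternative, skip

F has no nullable alternative, so no FIRST/FOLLOW check is needed there.

No FIRST/FOLLOW conflicts found.

Answer: No FIRST/FOLLOW conflicts.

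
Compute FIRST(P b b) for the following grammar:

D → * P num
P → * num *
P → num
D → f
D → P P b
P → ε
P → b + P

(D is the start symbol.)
{ '*', 'b', 'num' }

FIRST sets of the non-terminals involved (from the grammar, by fixed-point iteration):
  FIRST(P) = { '*', 'b', 'num', ε }

To compute FIRST(P b b), process the symbols left to right:
Symbol P is a non-terminal. Add FIRST(P) \ {ε} = { '*', 'b', 'num' }
P is nullable (ε ∈ FIRST(P)), continue to the next symbol.
Symbol b is a terminal. Add 'b' and stop.
FIRST(P b b) = { '*', 'b', 'num' }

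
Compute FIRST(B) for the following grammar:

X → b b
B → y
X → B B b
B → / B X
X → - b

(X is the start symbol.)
{ '/', 'y' }

From B → y:
  - y is a terminal: add 'y' and stop
From B → / B X:
  - '/' is a terminal: add '/' and stop

Collecting: FIRST(B) = { '/', 'y' }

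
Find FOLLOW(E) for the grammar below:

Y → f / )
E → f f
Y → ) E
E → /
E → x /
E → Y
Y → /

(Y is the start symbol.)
To compute FOLLOW(E), find every occurrence of E on a right-hand side N → α E β: add FIRST(β) \ {ε}, and if β is empty or nullable also add FOLLOW(N). Iterate to a fixed point.

In Y → ) E: E is at the end, add FOLLOW(Y)

The FOLLOW sets referred to above (computed the same way, to a fixed point):
  FOLLOW(Y) = { $ }

Taking the union: FOLLOW(E) = { $ }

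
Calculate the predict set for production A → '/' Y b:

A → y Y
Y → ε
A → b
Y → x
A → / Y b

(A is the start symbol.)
PREDICT(A → '/' Y b) = (FIRST(RHS) \ {ε}) ∪ (FOLLOW(A) if ε ∈ FIRST(RHS), i.e. RHS ⇒* ε)
FIRST('/' Y b) = { '/' }
ε ∉ FIRST('/' Y b), so FOLLOW(A) is not added.
PREDICT(A → '/' Y b) = { '/' }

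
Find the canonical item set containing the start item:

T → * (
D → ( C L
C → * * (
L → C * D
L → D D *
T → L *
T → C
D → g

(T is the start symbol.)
{ [C → . * * (], [D → . ( C L], [D → . g], [L → . C * D], [L → . D D *], [T → . * (], [T → . C], [T → . L *], [T' → . T] }

First, augment the grammar with T' → T
I₀ = CLOSURE({ [T' → . T] }):
  [T' → . T] has the dot before T: add [T → . * (], [T → . L *], [T → . C]
  [T → . L *] has the dot before L: add [L → . C * D], [L → . D D *]
  [T → . C] has the dot before C: add [C → . * * (]
  [L → . D D *] has the dot before D: add [D → . ( C L], [D → . g]
No further items can be added.

I₀ = { [C → . * * (], [D → . ( C L], [D → . g], [L → . C * D], [L → . D D *], [T → . * (], [T → . C], [T → . L *], [T' → . T] }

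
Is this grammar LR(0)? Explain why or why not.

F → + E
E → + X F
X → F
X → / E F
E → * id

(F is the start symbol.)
Yes, the grammar is LR(0)

Augment with F' → F and build the canonical LR(0) collection (I0 = CLOSURE({[F' → . F]}), then GOTO on every symbol after a dot until no new states appear). It has 13 states:
  I0: { [F → . + E], [F' → . F] }  — shift
  I1: { [E → . * id], [E → . + X F], [F → + . E] }  — shift
  I2: { [F' → F .] }  — accept
  I3: { [E → * . id] }  — shift
  I4: { [E → + . X F], [F → . + E], [X → . / E F], [X → . F] }  — shift
  I5: { [F → + E .] }  — reduce
  I6: { [E → . * id], [E → . + X F], [X → / . E F] }  — shift
  I7: { [X → F .] }  — reduce
  I8: { [E → + X . F], [F → . + E] }  — shift
  I9: { [E → + X F .] }  — reduce
  I10: { [F → . + E], [X → / E . F] }  — shift
  I11: { [X → / E F .] }  — reduce
  I12: { [E → * id .] }  — reduce

Every state is either a pure shift/goto state or contains exactly one complete item and nothing to shift — no conflicts. The grammar is LR(0).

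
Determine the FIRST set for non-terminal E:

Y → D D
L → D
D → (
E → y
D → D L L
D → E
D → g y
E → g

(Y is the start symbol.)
To compute FIRST(E), examine every production with E on the left-hand side, reading each right-hand side left to right until a non-nullable symbol is reached.

From E → y:
  - y is a terminal: add 'y' and stop
From E → g:
  - g is a terminal: add 'g' and stop

Collecting: FIRST(E) = { 'g', 'y' }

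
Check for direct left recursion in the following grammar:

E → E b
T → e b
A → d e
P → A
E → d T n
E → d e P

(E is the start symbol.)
Direct left recursion occurs when N → N α for some non-terminal N (the right-hand side begins with the left-hand side itself).

E → E b: LEFT RECURSIVE (starts with E)
T → e b: starts with e
A → d e: starts with d
P → A: starts with A
E → d T n: starts with d
E → d e P: starts with d

The grammar has direct left recursion on: E.

Answer: Yes, E is left-recursive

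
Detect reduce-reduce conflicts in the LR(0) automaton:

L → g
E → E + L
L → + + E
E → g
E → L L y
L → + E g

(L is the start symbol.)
Yes — I7: [E → g .] vs [L → g .]

Augment with L' → L and build the canonical LR(0) collection (I0 = CLOSURE({[L' → . L]}), then GOTO on every symbol after a dot until no new states appear). It has 14 states:
  I0: { [L → . + + E], [L → . + E g], [L → . g], [L' → . L] }  — shift
  I1: { [E → . E + L], [E → . L L y], [E → . g], [L → + . + E], [L → + . E g], [L → . + + E], [L → . + E g], [L → . g] }  — shift
  I2: { [L' → L .] }  — accept
  I3: { [L → g .] }  — reduce
  I4: { [E → . E + L], [E → . L L y], [E → . g], [L → + + . E], [L → + . + E], [L → + . E g], [L → . + + E], [L → . + E g], [L → . g] }  — shift
  I5: { [E → E . + L], [L → + E . g] }  — shift
  I6: { [E → L . L y], [L → . + + E], [L → . + E g], [L → . g] }  — shift
  I7: { [E → g .], [L → g .] }  — 2 reduces
  I8: { [E → L L . y] }  — shift
  I9: { [E → L L y .] }  — reduce
  I10: { [E → E + . L], [L → . + + E], [L → . + E g], [L → . g] }  — shift
  I11: { [L → + E g .] }  — reduce
  I12: { [E → E + L .] }  — reduce
  I13: { [E → E . + L], [L → + + E .], [L → + E . g] }  — shift, reduce

I7 contains complete items [E → g .], [L → g .] — reduce-reduce conflict.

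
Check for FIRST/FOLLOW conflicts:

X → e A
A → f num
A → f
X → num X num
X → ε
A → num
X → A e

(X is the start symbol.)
Yes. X → num X num with FOLLOW(X) on { 'num' }; X → A e with FOLLOW(X) on { 'num' }

A FIRST/FOLLOW conflict occurs when a non-terminal N has a nullable alternative N → β (β ⇒* ε) and another alternative N → α with FIRST(α) ∩ FOLLOW(N) ≠ ∅: on such a lookahead the parser cannot decide between expanding α and letting N vanish via β.

Nullable non-terminals: X.
FIRST sets used below: FIRST(A) = { 'f', 'num' }

X: nullable alternative(s) X → ε; FOLLOW(X) = { $, 'num' }
  X → e A: FIRST \ {ε} = { 'e' } — disjoint from FOLLOW(X)
  X → num X num: FIRST \ {ε} = { 'num' } — overlaps FOLLOW(X) on { 'num' }: CONFLICT
  X → ε: FIRST \ {ε} = { } — this is the only nullable alternative, skip
  X → A e: FIRST \ {ε} = { 'f', 'num' } — overlaps FOLLOW(X) on { 'num' }: CONFLICT

A has no nullable alternative, so no FIRST/FOLLOW check is needed there.

So the grammar has 2 FIRST/FOLLOW conflicts (marked CONFLICT above).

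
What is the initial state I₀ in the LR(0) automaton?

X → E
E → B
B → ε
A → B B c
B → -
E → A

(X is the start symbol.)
{ [A → . B B c], [B → . -], [B → .], [E → . A], [E → . B], [X → . E], [X' → . X] }

First, augment the grammar with X' → X
I₀ = CLOSURE({ [X' → . X] }):
  [X' → . X] has the dot before X: add [X → . E]
  [X → . E] has the dot before E: add [E → . B], [E → . A]
  [E → . B] has the dot before B: add [B → .], [B → . -]
  [E → . A] has the dot before A: add [A → . B B c]
No further items can be added.

I₀ = { [A → . B B c], [B → . -], [B → .], [E → . A], [E → . B], [X → . E], [X' → . X] }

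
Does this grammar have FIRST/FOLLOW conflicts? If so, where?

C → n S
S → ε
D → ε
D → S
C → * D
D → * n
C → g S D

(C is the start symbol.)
A FIRST/FOLLOW conflict occurs when a non-terminal N has a nullable alternative N → β (β ⇒* ε) and another alternative N → α with FIRST(α) ∩ FOLLOW(N) ≠ ∅: on such a lookahead the parser cannot decide between expanding α and letting N vanish via β.

Nullable non-terminals: D, S.
FIRST sets used below: FIRST(S) = { ε }

D: nullable alternative(s) D → ε, D → S; FOLLOW(D) = { $ }
  D → ε: FIRST \ {ε} = { } — disjoint from FOLLOW(D)
  D → S: FIRST \ {ε} = { } — disjoint from FOLLOW(D)
  D → * n: FIRST \ {ε} = { '*' } — disjoint from FOLLOW(D)
S has a nullable alternative but only one production, so nothing to check.

C has no nullable alternative, so no FIRST/FOLLOW check is needed there.

No FIRST/FOLLOW conflicts found.

Answer: No FIRST/FOLLOW conflicts.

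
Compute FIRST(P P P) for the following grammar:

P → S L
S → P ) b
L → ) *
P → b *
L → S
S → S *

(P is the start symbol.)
{ 'b' }

FIRST sets of the non-terminals involved (from the grammar, by fixed-point iteration):
  FIRST(P) = { 'b' }

To compute FIRST(P P P), process the symbols left to right:
Symbol P is a non-terminal. Add FIRST(P) \ {ε} = { 'b' }
P is not nullable (ε ∉ FIRST(P)), so stop here.
FIRST(P P P) = { 'b' }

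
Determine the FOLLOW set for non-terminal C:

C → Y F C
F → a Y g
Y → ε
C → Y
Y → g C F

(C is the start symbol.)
To compute FOLLOW(C), find every occurrence of C on a right-hand side N → α C β: add FIRST(β) \ {ε}, and if β is empty or nullable also add FOLLOW(N). Iterate to a fixed point.

C is the start symbol, so $ ∈ FOLLOW(C).
In C → Y F C: C is at the end; this adds FOLLOW(C) to itself — nothing new
In Y → g C F: C is followed by F, add FIRST(F) \ {ε} = { 'a' }

Taking the union: FOLLOW(C) = { $, 'a' }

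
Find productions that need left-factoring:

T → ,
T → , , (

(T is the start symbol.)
Yes, T has productions with common prefix ','

Left-factoring is needed when two productions for the same non-terminal
share a common prefix on the right-hand side.

Productions for T:
  T → ,
  T → , , (

Found common prefix ',' in productions for T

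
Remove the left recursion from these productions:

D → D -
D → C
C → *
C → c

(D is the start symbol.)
D is directly left-recursive. The standard transformation for
  A → A α₁ | ... | A α_m | β₁ | ... | β_n
is
  A  → β₁ A' | ... | β_n A'
  A' → α₁ A' | ... | α_m A' | ε

D → C becomes D → C D'
D → D - becomes D' → - D'
Add D' → ε

Productions for other non-terminals are unchanged:
  C → *
  C → c

Resulting grammar:
D → C D'
D' → - D'
D' → ε
C → *
C → c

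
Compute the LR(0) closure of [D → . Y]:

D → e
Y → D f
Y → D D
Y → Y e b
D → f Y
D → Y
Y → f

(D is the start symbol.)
{ [D → . Y], [D → . e], [D → . f Y], [Y → . D D], [Y → . D f], [Y → . Y e b], [Y → . f] }

To compute CLOSURE, for each item [A → α.Bβ] where B is a non-terminal, add [B → .γ] for all productions B → γ; repeat for the newly added items until nothing changes.

Start with: [D → . Y]
  [D → . Y] has the dot before Y: add [Y → . D f], [Y → . D D], [Y → . Y e b], [Y → . f]
  [Y → . D f] has the dot before D: add [D → . e], [D → . f Y]
No further items can be added.

CLOSURE = { [D → . Y], [D → . e], [D → . f Y], [Y → . D D], [Y → . D f], [Y → . Y e b], [Y → . f] }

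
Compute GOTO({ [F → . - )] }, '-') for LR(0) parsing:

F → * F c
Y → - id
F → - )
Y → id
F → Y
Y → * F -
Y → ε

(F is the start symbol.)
{ [F → - . )] }

GOTO(I, '-') = CLOSURE({ [A → αX.β] : [A → α.Xβ] ∈ I, X = '-' })

Items with dot before '-', with the dot advanced:
  [F → . - )] → [F → - . )]
Closure adds nothing (no advanced item has the dot before a non-terminal).

GOTO = { [F → - . )] }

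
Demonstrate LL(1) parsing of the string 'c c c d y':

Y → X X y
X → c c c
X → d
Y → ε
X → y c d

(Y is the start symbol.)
LL(1) parsing maintains a stack (initially the start symbol over $) and the input. At each step: if the stack top is a terminal, match it against the current input token; if it is a non-terminal N, replace it with the RHS of M[N, lookahead] (the unique production whose predict set contains the lookahead).

Stack is shown with the top on the left.

Stack        Input        Action
--------------------------------
Y $          c c c d y $  output Y → X X y
X X y $      c c c d y $  output X → c c c
c c c X y $  c c c d y $  match 'c'
c c X y $    c c d y $    match 'c'
c X y $      c d y $      match 'c'
X y $        d y $        output X → d
d y $        d y $        match 'd'
y $          y $          match 'y'
$            $            accept

The string is accepted.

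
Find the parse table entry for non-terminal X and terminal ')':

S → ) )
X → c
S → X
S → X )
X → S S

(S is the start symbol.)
X → S S

To find M[X, ')'], we find productions for X where ')' is in the predict set (PREDICT(N → α) = (FIRST(α) \ {ε}) ∪ (FOLLOW(N) if α ⇒* ε)).

Relevant sets:
  FIRST(S) = { ')', 'c' }

X → c: PREDICT = { 'c' }
X → S S: PREDICT = { ')', 'c' }
  ')' is in predict set, so this production goes in M[X, ')']

M[X, ')'] = X → S S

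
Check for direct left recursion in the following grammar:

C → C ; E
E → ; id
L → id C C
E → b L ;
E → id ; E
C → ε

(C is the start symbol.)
C → C ; E: LEFT RECURSIVE (starts with C)
E → ; id: starts with ';'
L → id C C: starts with id
E → b L ;: starts with b
E → id ; E: starts with id
C → ε: starts with ε

The grammar has direct left recursion on: C.

Answer: Yes, C is left-recursive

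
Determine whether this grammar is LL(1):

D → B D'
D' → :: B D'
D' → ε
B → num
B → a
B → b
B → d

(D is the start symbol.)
Yes, the grammar is LL(1).

A grammar is LL(1) if for each non-terminal N with multiple productions, the predict sets of those productions are pairwise disjoint, where PREDICT(N → α) = (FIRST(α) \ {ε}) ∪ (FOLLOW(N) if α ⇒* ε).

Relevant sets:
  FOLLOW(D') = { $ }

For D':
  PREDICT(D' → :: B D') = { '::' }
  PREDICT(D' → ε) = { $ }
For B:
  PREDICT(B → num) = { 'num' }
  PREDICT(B → a) = { 'a' }
  PREDICT(B → b) = { 'b' }
  PREDICT(B → d) = { 'd' }
D has a single production, so nothing to check there.

All predict sets are disjoint. The grammar IS LL(1).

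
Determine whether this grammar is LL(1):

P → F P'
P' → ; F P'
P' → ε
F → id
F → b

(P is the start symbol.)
Yes, the grammar is LL(1).

A grammar is LL(1) if for each non-terminal N with multiple productions, the predict sets of those productions are pairwise disjoint, where PREDICT(N → α) = (FIRST(α) \ {ε}) ∪ (FOLLOW(N) if α ⇒* ε).

Relevant sets:
  FOLLOW(P') = { $ }

For P':
  PREDICT(P' → ';' F P') = { ';' }
  PREDICT(P' → ε) = { $ }
For F:
  PREDICT(F → id) = { 'id' }
  PREDICT(F → b) = { 'b' }
P has a single production, so nothing to check there.

All predict sets are disjoint. The grammar IS LL(1).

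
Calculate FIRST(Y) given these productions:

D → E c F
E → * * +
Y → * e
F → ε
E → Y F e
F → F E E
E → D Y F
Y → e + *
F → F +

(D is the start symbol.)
{ '*', 'e' }

From Y → * e:
  - '*' is a terminal: add '*' and stop
From Y → e + *:
  - e is a terminal: add 'e' and stop

Collecting: FIRST(Y) = { '*', 'e' }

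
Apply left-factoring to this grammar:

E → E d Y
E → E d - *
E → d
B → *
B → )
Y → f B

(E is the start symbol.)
E → E d E'
E' → Y
E' → - *
E → d
B → *
B → )
Y → f B

Left-factoring transforms A → αβ₁ | αβ₂ into A → αA' and A' → β₁ | β₂
(α is the longest common prefix among the alternatives). Repeat until
no nonterminal has two alternatives with a common prefix.

Round 1: E has alternatives sharing prefix 'E d'. Introduce E': E → E d E'
  Add: E' → Y
  Add: E' → - *

No remaining common prefixes — done.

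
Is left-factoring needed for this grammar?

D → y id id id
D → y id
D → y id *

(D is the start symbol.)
Left-factoring is needed when two productions for the same non-terminal
share a common prefix on the right-hand side.

Productions for D:
  D → y id id id
  D → y id
  D → y id *

Found common prefix 'y id' in productions for D

Answer: Yes, D has productions with common prefix 'y id'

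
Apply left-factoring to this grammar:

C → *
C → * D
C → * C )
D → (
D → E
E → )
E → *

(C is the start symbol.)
C → * C'
C' → ε
C' → D
C' → C )
D → (
D → E
E → )
E → *

Left-factoring transforms A → αβ₁ | αβ₂ into A → αA' and A' → β₁ | β₂
(α is the longest common prefix among the alternatives). Repeat until
no nonterminal has two alternatives with a common prefix.

Round 1: C has alternatives sharing prefix '*'. Introduce C': C → * C'
  Add: C' → ε
  Add: C' → D
  Add: C' → C )

No remaining common prefixes — done.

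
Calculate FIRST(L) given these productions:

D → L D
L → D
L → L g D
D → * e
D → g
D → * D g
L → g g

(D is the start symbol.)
{ '*', 'g' }

FIRST sets of the other non-terminals involved (by the same procedure, iterated to a fixed point):
  FIRST(D) = { '*', 'g' }

From L → D:
  - D is a non-terminal: add FIRST(D) \ {ε} = { '*', 'g' }
    D is not nullable, so stop
From L → L g D:
  - L is the symbol being defined: contributes nothing new
    L is not nullable, so stop
From L → g g:
  - g is a terminal: add 'g' and stop

Collecting: FIRST(L) = { '*', 'g' }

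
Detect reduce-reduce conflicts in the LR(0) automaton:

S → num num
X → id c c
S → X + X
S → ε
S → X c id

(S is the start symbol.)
Augment with S' → S and build the canonical LR(0) collection (I0 = CLOSURE({[S' → . S]}), then GOTO on every symbol after a dot until no new states appear). It has 12 states:
  I0: { [S → . X + X], [S → . X c id], [S → . num num], [S → .], [S' → . S], [X → . id c c] }  — shift, reduce
  I1: { [S' → S .] }  — accept
  I2: { [S → X . + X], [S → X . c id] }  — shift
  I3: { [X → id . c c] }  — shift
  I4: { [S → num . num] }  — shift
  I5: { [S → num num .] }  — reduce
  I6: { [X → id c . c] }  — shift
  I7: { [X → id c c .] }  — reduce
  I8: { [S → X + . X], [X → . id c c] }  — shift
  I9: { [S → X c . id] }  — shift
  I10: { [S → X c id .] }  — reduce
  I11: { [S → X + X .] }  — reduce

No state contains more than one complete item.

Answer: No reduce-reduce conflicts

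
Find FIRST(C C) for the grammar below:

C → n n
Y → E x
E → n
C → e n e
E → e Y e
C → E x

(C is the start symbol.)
{ 'e', 'n' }

FIRST sets of the non-terminals involved (from the grammar, by fixed-point iteration):
  FIRST(C) = { 'e', 'n' }

To compute FIRST(C C), process the symbols left to right:
Symbol C is a non-terminal. Add FIRST(C) \ {ε} = { 'e', 'n' }
C is not nullable (ε ∉ FIRST(C)), so stop here.
FIRST(C C) = { 'e', 'n' }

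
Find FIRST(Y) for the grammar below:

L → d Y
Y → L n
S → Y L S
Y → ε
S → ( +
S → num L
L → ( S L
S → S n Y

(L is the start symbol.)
{ '(', 'd', ε }

FIRST sets of the other non-terminals involved (by the same procedure, iterated to a fixed point):
  FIRST(L) = { '(', 'd' }

From Y → L n:
  - L is a non-terminal: add FIRST(L) \ {ε} = { '(', 'd' }
    L is not nullable, so stop
From Y → ε:
  - ε-production, so ε ∈ FIRST(Y)

Collecting: FIRST(Y) = { '(', 'd', ε }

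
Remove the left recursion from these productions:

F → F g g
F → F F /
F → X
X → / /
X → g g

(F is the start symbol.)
F is directly left-recursive. The standard transformation for
  A → A α₁ | ... | A α_m | β₁ | ... | β_n
is
  A  → β₁ A' | ... | β_n A'
  A' → α₁ A' | ... | α_m A' | ε

F → X becomes F → X F'
F → F g g becomes F' → g g F'
F → F F / becomes F' → F / F'
Add F' → ε

Productions for other non-terminals are unchanged:
  X → / /
  X → g g

Resulting grammar:
F → X F'
F' → g g F'
F' → F / F'
F' → ε
X → / /
X → g g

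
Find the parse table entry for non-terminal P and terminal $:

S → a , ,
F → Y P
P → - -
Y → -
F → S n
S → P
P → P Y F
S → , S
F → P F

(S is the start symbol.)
To find M[P, $], we find productions for P where $ is in the predict set (PREDICT(N → α) = (FIRST(α) \ {ε}) ∪ (FOLLOW(N) if α ⇒* ε)).

Relevant sets:
  FIRST(P) = { '-' }

P → - -: PREDICT = { '-' }
P → P Y F: PREDICT = { '-' }

M[P, $] is empty (no production applies)

Answer: Empty (error entry)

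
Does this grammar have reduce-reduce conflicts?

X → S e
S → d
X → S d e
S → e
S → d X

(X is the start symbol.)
A reduce-reduce conflict occurs when an LR(0) state has two complete items [A → α .] and [B → β .] — both call for a reduction, and with no lookahead the parser cannot choose between them.

Augment with X' → X and build the canonical LR(0) collection (I0 = CLOSURE({[X' → . X]}), then GOTO on every symbol after a dot until no new states appear). It has 9 states:
  I0: { [S → . d X], [S → . d], [S → . e], [X → . S d e], [X → . S e], [X' → . X] }  — shift
  I1: { [X → S . d e], [X → S . e] }  — shift
  I2: { [X' → X .] }  — accept
  I3: { [S → . d X], [S → . d], [S → . e], [S → d . X], [S → d .], [X → . S d e], [X → . S e] }  — shift, reduce
  I4: { [S → e .] }  — reduce
  I5: { [S → d X .] }  — reduce
  I6: { [X → S d . e] }  — shift
  I7: { [X → S e .] }  — reduce
  I8: { [X → S d e .] }  — reduce

No state contains more than one complete item.

Answer: No reduce-reduce conflicts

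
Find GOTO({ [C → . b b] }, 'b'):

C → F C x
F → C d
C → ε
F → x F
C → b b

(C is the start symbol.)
GOTO(I, 'b') = CLOSURE({ [A → αX.β] : [A → α.Xβ] ∈ I, X = 'b' })

Items with dot before 'b', with the dot advanced:
  [C → . b b] → [C → b . b]
Closure adds nothing (no advanced item has the dot before a non-terminal).

GOTO = { [C → b . b] }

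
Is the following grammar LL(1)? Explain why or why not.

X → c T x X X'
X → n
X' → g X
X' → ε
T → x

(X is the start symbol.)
No. Predict set conflict for X': { 'g' }

A grammar is LL(1) if for each non-terminal N with multiple productions, the predict sets of those productions are pairwise disjoint, where PREDICT(N → α) = (FIRST(α) \ {ε}) ∪ (FOLLOW(N) if α ⇒* ε).

Relevant sets:
  FOLLOW(X') = { $, 'g' }

For X:
  PREDICT(X → c T x X X') = { 'c' }
  PREDICT(X → n) = { 'n' }
For X':
  PREDICT(X' → g X) = { 'g' }
  PREDICT(X' → ε) = { $, 'g' }
T has a single production, so nothing to check there.

Conflict found: Predict set conflict for X': { 'g' }
The grammar is NOT LL(1).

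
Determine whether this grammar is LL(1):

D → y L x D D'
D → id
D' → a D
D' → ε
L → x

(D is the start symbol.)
A grammar is LL(1) if for each non-terminal N with multiple productions, the predict sets of those productions are pairwise disjoint, where PREDICT(N → α) = (FIRST(α) \ {ε}) ∪ (FOLLOW(N) if α ⇒* ε).

Relevant sets:
  FOLLOW(D') = { $, 'a' }

For D:
  PREDICT(D → y L x D D') = { 'y' }
  PREDICT(D → id) = { 'id' }
For D':
  PREDICT(D' → a D) = { 'a' }
  PREDICT(D' → ε) = { $, 'a' }
L has a single production, so nothing to check there.

Conflict found: Predict set conflict for D': { 'a' }
The grammar is NOT LL(1).

Answer: No. Predict set conflict for D': { 'a' }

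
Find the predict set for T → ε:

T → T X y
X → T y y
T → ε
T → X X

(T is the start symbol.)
{ $, 'y' }

PREDICT(T → ε) = (FIRST(RHS) \ {ε}) ∪ (FOLLOW(T) if ε ∈ FIRST(RHS), i.e. RHS ⇒* ε)
The right-hand side is ε (FIRST(ε) = { ε }), so the predict set is FOLLOW(T) = { $, 'y' }
PREDICT(T → ε) = { $, 'y' }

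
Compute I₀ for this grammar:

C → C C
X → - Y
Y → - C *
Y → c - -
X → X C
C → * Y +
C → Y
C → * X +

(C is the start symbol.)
First, augment the grammar with C' → C
I₀ = CLOSURE({ [C' → . C] }):
  [C' → . C] has the dot before C: add [C → . C C], [C → . * Y +], [C → . Y], [C → . * X +]
  [C → . Y] has the dot before Y: add [Y → . - C *], [Y → . c - -]
No further items can be added.

I₀ = { [C → . * X +], [C → . * Y +], [C → . C C], [C → . Y], [C' → . C], [Y → . - C *], [Y → . c - -] }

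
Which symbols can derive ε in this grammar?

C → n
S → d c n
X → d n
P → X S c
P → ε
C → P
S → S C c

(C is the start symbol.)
A non-terminal is nullable if it can derive ε (the empty string): either it has an ε-production, or it has a production whose right-hand side consists entirely of nullable non-terminals.

ε-productions: P → ε
So P is immediately nullable.
C → P: every symbol on the right is nullable, so C is nullable too.
No further non-terminal can be added: every production for the remaining non-terminals contains a terminal or a non-nullable non-terminal.
Nullable = { 'C', 'P' }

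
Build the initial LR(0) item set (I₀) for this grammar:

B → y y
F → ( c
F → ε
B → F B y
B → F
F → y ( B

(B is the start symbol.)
First, augment the grammar with B' → B
I₀ = CLOSURE({ [B' → . B] }):
  [B' → . B] has the dot before B: add [B → . y y], [B → . F B y], [B → . F]
  [B → . F B y] has the dot before F: add [F → . ( c], [F → .], [F → . y ( B]
No further items can be added.

I₀ = { [B → . F B y], [B → . F], [B → . y y], [B' → . B], [F → . ( c], [F → . y ( B], [F → .] }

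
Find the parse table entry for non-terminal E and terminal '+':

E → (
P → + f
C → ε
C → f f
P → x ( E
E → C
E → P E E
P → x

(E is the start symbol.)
To find M[E, '+'], we find productions for E where '+' is in the predict set (PREDICT(N → α) = (FIRST(α) \ {ε}) ∪ (FOLLOW(N) if α ⇒* ε)).

Relevant sets:
  FIRST(C) = { 'f', ε }
  FIRST(P) = { '+', 'x' }
  FOLLOW(E) = { $, '(', '+', 'f', 'x' }

E → (: PREDICT = { '(' }
E → C: PREDICT = { $, '(', '+', 'f', 'x' }
  '+' is in predict set, so this production goes in M[E, '+']
E → P E E: PREDICT = { '+', 'x' }
  '+' is in predict set, so this production goes in M[E, '+']

M[E, '+'] = E → C, E → P E E  (a multiply-defined cell — the grammar is not LL(1))

Answer: E → C, E → P E E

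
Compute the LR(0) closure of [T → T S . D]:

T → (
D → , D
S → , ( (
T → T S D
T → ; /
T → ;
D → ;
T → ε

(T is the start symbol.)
Start with: [T → T S . D]
  [T → T S . D] has the dot before D: add [D → . , D], [D → . ;]
No further items can be added.

CLOSURE = { [D → . , D], [D → . ;], [T → T S . D] }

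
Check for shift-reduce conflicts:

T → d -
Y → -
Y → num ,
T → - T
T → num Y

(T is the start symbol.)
No shift-reduce conflicts

Augment with T' → T and build the canonical LR(0) collection (I0 = CLOSURE({[T' → . T]}), then GOTO on every symbol after a dot until no new states appear). It has 11 states:
  I0: { [T → . - T], [T → . d -], [T → . num Y], [T' → . T] }  — shift
  I1: { [T → - . T], [T → . - T], [T → . d -], [T → . num Y] }  — shift
  I2: { [T' → T .] }  — accept
  I3: { [T → d . -] }  — shift
  I4: { [T → num . Y], [Y → . -], [Y → . num ,] }  — shift
  I5: { [Y → - .] }  — reduce
  I6: { [T → num Y .] }  — reduce
  I7: { [Y → num . ,] }  — shift
  I8: { [Y → num , .] }  — reduce
  I9: { [T → d - .] }  — reduce
  I10: { [T → - T .] }  — reduce

No state contains both a complete item and a shift item.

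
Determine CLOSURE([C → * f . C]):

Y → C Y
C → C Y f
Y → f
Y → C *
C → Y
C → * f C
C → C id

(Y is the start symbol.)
To compute CLOSURE, for each item [A → α.Bβ] where B is a non-terminal, add [B → .γ] for all productions B → γ; repeat for the newly added items until nothing changes.

Start with: [C → * f . C]
  [C → * f . C] has the dot before C: add [C → . C Y f], [C → . Y], [C → . * f C], [C → . C id]
  [C → . Y] has the dot before Y: add [Y → . C Y], [Y → . f], [Y → . C *]
No further items can be added.

CLOSURE = { [C → * f . C], [C → . * f C], [C → . C Y f], [C → . C id], [C → . Y], [Y → . C *], [Y → . C Y], [Y → . f] }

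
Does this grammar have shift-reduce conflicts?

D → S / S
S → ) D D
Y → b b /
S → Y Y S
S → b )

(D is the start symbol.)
No shift-reduce conflicts

A shift-reduce conflict occurs when an LR(0) state has both:
  - a complete (reduce) item [A → α .] (dot at the end), and
  - a shift item [B → β . c γ] (dot before a terminal).

Augment with D' → D and build the canonical LR(0) collection (I0 = CLOSURE({[D' → . D]}), then GOTO on every symbol after a dot until no new states appear). It has 16 states:
  I0: { [D → . S / S], [D' → . D], [S → . ) D D], [S → . Y Y S], [S → . b )], [Y → . b b /] }  — shift
  I1: { [D → . S / S], [S → ) . D D], [S → . ) D D], [S → . Y Y S], [S → . b )], [Y → . b b /] }  — shift
  I2: { [D' → D .] }  — accept
  I3: { [D → S . / S] }  — shift
  I4: { [S → Y . Y S], [Y → . b b /] }  — shift
  I5: { [S → b . )], [Y → b . b /] }  — shift
  I6: { [S → b ) .] }  — reduce
  I7: { [Y → b b . /] }  — shift
  I8: { [Y → b b / .] }  — reduce
  I9: { [S → . ) D D], [S → . Y Y S], [S → . b )], [S → Y Y . S], [Y → . b b /] }  — shift
  I10: { [Y → b . b /] }  — shift
  I11: { [S → Y Y S .] }  — reduce
  I12: { [D → S / . S], [S → . ) D D], [S → . Y Y S], [S → . b )], [Y → . b b /] }  — shift
  I13: { [D → S / S .] }  — reduce
  I14: { [D → . S / S], [S → ) D . D], [S → . ) D D], [S → . Y Y S], [S → . b )], [Y → . b b /] }  — shift
  I15: { [S → ) D D .] }  — reduce

No state contains both a complete item and a shift item.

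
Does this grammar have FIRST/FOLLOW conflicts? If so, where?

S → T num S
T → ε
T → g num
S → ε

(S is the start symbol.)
No FIRST/FOLLOW conflicts.

Nullable non-terminals: S, T.
FIRST sets used below: FIRST(T) = { 'g', ε }

S: nullable alternative(s) S → ε; FOLLOW(S) = { $ }
  S → T num S: FIRST \ {ε} = { 'g', 'num' } — disjoint from FOLLOW(S)
  S → ε: FIRST \ {ε} = { } — this is the only nullable alternative, skip

T: nullable alternative(s) T → ε; FOLLOW(T) = { 'num' }
  T → ε: FIRST \ {ε} = { } — this is the only nullable alternative, skip
  T → g num: FIRST \ {ε} = { 'g' } — disjoint from FOLLOW(T)

No FIRST/FOLLOW conflicts found.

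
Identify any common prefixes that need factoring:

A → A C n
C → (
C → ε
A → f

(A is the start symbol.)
Left-factoring is needed when two productions for the same non-terminal
share a common prefix on the right-hand side.

Productions for A:
  A → A C n
  A → f
Productions for C:
  C → (
  C → ε

No common prefixes found.

Answer: No, left-factoring is not needed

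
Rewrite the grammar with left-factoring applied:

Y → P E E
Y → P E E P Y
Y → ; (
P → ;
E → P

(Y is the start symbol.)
Left-factoring transforms A → αβ₁ | αβ₂ into A → αA' and A' → β₁ | β₂
(α is the longest common prefix among the alternatives). Repeat until
no nonterminal has two alternatives with a common prefix.

Round 1: Y has alternatives sharing prefix 'P E E'. Introduce Y': Y → P E E Y'
  Add: Y' → ε
  Add: Y' → P Y

No remaining common prefixes — done.

Resulting grammar:
Y → P E E Y'
Y' → ε
Y' → P Y
Y → ; (
P → ;
E → P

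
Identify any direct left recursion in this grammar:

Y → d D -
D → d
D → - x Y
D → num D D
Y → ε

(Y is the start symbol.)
Y → d D -: starts with d
D → d: starts with d
D → - x Y: starts with '-'
D → num D D: starts with num
Y → ε: starts with ε

No direct left recursion found.

Answer: No direct left recursion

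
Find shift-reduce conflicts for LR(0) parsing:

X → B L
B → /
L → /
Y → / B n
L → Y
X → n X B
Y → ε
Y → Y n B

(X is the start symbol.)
Yes — I2: [Y → .] vs [L → . /]; I7: [L → / .] vs [B → . /]; I9: [L → Y .] vs [Y → Y . n B]

Augment with X' → X and build the canonical LR(0) collection (I0 = CLOSURE({[X' → . X]}), then GOTO on every symbol after a dot until no new states appear). It has 14 states:
  I0: { [B → . /], [X → . B L], [X → . n X B], [X' → . X] }  — shift
  I1: { [B → / .] }  — reduce
  I2: { [L → . /], [L → . Y], [X → B . L], [Y → . / B n], [Y → . Y n B], [Y → .] }  — shift, reduce
  I3: { [X' → X .] }  — accept
  I4: { [B → . /], [X → . B L], [X → . n X B], [X → n . X B] }  — shift
  I5: { [B → . /], [X → n X . B] }  — shift
  I6: { [X → n X B .] }  — reduce
  I7: { [B → . /], [L → / .], [Y → / . B n] }  — shift, reduce
  I8: { [X → B L .] }  — reduce
  I9: { [L → Y .], [Y → Y . n B] }  — shift, reduce
  I10: { [B → . /], [Y → Y n . B] }  — shift
  I11: { [Y → Y n B .] }  — reduce
  I12: { [Y → / B . n] }  — shift
  I13: { [Y → / B n .] }  — reduce

I2 contains reduce item [Y → .] and shift items [L → . /], [Y → . / B n] — shift-reduce conflict.
I7 contains reduce item [L → / .] and shift item [B → . /] — shift-reduce conflict.
I9 contains reduce item [L → Y .] and shift item [Y → Y . n B] — shift-reduce conflict.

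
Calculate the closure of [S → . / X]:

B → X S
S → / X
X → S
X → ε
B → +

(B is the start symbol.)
Start with: [S → . / X]
The dot precedes the terminal '/', so nothing is added.

CLOSURE = { [S → . / X] }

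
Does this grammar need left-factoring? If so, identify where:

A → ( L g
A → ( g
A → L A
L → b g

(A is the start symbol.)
Left-factoring is needed when two productions for the same non-terminal
share a common prefix on the right-hand side.

Productions for A:
  A → ( L g
  A → ( g
  A → L A

Found common prefix '(' in productions for A

Answer: Yes, A has productions with common prefix '('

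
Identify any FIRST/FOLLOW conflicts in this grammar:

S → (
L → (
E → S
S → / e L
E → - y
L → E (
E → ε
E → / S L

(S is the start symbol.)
Yes. E → S with FOLLOW(E) on { '(' }

A FIRST/FOLLOW conflict occurs when a non-terminal N has a nullable alternative N → β (β ⇒* ε) and another alternative N → α with FIRST(α) ∩ FOLLOW(N) ≠ ∅: on such a lookahead the parser cannot decide between expanding α and letting N vanish via β.

Nullable non-terminals: E.
FIRST sets used below: FIRST(S) = { '(', '/' }

E: nullable alternative(s) E → ε; FOLLOW(E) = { '(' }
  E → S: FIRST \ {ε} = { '(', '/' } — overlaps FOLLOW(E) on { '(' }: CONFLICT
  E → - y: FIRST \ {ε} = { '-' } — disjoint from FOLLOW(E)
  E → ε: FIRST \ {ε} = { } — this is the only nullable alternative, skip
  E → / S L: FIRST \ {ε} = { '/' } — disjoint from FOLLOW(E)

L, S have no nullable alternative, so no FIRST/FOLLOW check is needed there.

So the grammar has 1 FIRST/FOLLOW conflict (marked CONFLICT above).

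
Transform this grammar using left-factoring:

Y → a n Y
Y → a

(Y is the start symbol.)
Y → a Y'
Y' → n Y
Y' → ε

Left-factoring transforms A → αβ₁ | αβ₂ into A → αA' and A' → β₁ | β₂
(α is the longest common prefix among the alternatives). Repeat until
no nonterminal has two alternatives with a common prefix.

Round 1: Y has alternatives sharing prefix 'a'. Introduce Y': Y → a Y'
  Add: Y' → n Y
  Add: Y' → ε

No remaining common prefixes — done.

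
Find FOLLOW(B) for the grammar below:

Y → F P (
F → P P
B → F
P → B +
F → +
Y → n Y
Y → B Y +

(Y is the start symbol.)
{ '+', 'n' }

To compute FOLLOW(B), find every occurrence of B on a right-hand side N → α B β: add FIRST(β) \ {ε}, and if β is empty or nullable also add FOLLOW(N). Iterate to a fixed point.

In P → B +: B is followed by '+', add FIRST('+') \ {ε} = { '+' }
In Y → B Y +: B is followed by Y '+', add FIRST(Y '+') \ {ε} = { '+', 'n' }

Taking the union: FOLLOW(B) = { '+', 'n' }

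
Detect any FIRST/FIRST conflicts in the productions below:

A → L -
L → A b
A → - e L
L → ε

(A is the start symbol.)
Yes. A → L '-' / A → '-' e L on { '-' }

FIRST sets of the non-terminals at (or reachable through a nullable prefix from) the front of some alternative:
  FIRST(L) = { '-', ε }
  FIRST(A) = { '-' }

Productions for A:
  A → L -: FIRST = { '-' }
  A → - e L: FIRST = { '-' }
Productions for L:
  L → A b: FIRST = { '-' }
  L → ε: FIRST = { ε }

Conflict for A: A → L - and A → - e L
  Overlap: { '-' }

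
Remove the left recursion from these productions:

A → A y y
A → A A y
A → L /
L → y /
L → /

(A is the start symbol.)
A → L / A'
A' → y y A'
A' → A y A'
A' → ε
L → y /
L → /

A is directly left-recursive. The standard transformation for
  A → A α₁ | ... | A α_m | β₁ | ... | β_n
is
  A  → β₁ A' | ... | β_n A'
  A' → α₁ A' | ... | α_m A' | ε

A → L / becomes A → L / A'
A → A y y becomes A' → y y A'
A → A A y becomes A' → A y A'
Add A' → ε

Productions for other non-terminals are unchanged:
  L → y /
  L → /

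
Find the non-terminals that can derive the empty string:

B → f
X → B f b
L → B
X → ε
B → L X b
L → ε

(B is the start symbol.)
A non-terminal is nullable if it can derive ε (the empty string): either it has an ε-production, or it has a production whose right-hand side consists entirely of nullable non-terminals.

ε-productions: X → ε, L → ε
So X, L are immediately nullable.
No further non-terminal can be added: every production for the remaining non-terminals contains a terminal or a non-nullable non-terminal.
Nullable = { 'L', 'X' }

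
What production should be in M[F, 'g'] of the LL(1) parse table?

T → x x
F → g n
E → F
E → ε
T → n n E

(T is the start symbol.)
To find M[F, 'g'], we find productions for F where 'g' is in the predict set (PREDICT(N → α) = (FIRST(α) \ {ε}) ∪ (FOLLOW(N) if α ⇒* ε)).

F → g n: PREDICT = { 'g' }
  'g' is in predict set, so this production goes in M[F, 'g']

M[F, 'g'] = F → g n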